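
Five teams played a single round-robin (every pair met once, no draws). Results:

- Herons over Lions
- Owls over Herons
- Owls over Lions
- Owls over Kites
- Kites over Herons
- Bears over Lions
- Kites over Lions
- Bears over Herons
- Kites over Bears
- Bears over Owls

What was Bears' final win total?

3

Bears' results: beat Lions, Owls, Herons; lost to Kites.
That is 3 wins.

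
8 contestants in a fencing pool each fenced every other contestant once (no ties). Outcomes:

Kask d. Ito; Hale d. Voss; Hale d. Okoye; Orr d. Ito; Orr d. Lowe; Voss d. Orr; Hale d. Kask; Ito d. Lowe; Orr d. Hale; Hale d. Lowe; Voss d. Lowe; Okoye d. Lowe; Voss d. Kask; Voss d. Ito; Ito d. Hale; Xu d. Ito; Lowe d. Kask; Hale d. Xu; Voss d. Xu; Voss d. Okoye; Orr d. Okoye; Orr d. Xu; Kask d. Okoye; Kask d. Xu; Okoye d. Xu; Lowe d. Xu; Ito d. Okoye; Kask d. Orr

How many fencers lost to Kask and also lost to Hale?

Kask beat: Xu, Ito, Okoye, Orr.
Hale beat: Xu, Kask, Lowe, Voss, Okoye.
Both beat: Xu, Okoye — 2.

2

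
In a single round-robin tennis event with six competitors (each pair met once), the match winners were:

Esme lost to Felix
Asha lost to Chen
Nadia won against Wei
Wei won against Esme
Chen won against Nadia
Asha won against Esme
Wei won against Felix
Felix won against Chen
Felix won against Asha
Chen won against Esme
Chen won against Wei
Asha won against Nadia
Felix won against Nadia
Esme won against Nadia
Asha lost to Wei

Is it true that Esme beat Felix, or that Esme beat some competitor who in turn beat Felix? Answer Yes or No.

Esme did not beat Felix directly.
Esme beat Nadia, but each of them lost to Felix. No two-step path.

No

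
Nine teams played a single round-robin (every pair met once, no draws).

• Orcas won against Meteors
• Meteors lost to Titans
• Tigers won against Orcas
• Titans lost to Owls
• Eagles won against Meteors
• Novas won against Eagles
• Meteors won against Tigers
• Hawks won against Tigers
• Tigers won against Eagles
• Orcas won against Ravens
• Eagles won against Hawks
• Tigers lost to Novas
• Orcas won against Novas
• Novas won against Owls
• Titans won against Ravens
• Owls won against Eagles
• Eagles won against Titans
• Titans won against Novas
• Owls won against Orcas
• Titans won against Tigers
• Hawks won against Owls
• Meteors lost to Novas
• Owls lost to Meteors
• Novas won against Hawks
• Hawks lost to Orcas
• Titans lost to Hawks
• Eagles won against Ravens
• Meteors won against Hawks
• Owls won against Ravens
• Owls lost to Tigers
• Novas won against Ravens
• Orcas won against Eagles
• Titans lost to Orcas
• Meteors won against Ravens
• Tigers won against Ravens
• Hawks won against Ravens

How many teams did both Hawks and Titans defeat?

2

Hawks beat: Ravens, Owls, Tigers, Titans.
Titans beat: Meteors, Ravens, Novas, Tigers.
Both beat: Ravens, Tigers — 2.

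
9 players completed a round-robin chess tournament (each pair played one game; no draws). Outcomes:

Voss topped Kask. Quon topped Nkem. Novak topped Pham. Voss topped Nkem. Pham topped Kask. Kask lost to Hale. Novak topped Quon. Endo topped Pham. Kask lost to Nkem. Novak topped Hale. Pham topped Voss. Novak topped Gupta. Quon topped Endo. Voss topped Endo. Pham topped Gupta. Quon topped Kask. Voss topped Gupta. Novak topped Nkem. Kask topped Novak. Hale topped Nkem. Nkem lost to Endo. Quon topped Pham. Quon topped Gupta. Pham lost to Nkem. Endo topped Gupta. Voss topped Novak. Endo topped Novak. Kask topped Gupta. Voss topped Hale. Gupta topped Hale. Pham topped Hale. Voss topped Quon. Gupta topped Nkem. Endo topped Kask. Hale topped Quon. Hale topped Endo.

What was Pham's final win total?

Pham's results: beat Gupta, Hale, Kask, Voss; lost to Novak, Endo, Quon, Nkem.
That is 4 wins.

4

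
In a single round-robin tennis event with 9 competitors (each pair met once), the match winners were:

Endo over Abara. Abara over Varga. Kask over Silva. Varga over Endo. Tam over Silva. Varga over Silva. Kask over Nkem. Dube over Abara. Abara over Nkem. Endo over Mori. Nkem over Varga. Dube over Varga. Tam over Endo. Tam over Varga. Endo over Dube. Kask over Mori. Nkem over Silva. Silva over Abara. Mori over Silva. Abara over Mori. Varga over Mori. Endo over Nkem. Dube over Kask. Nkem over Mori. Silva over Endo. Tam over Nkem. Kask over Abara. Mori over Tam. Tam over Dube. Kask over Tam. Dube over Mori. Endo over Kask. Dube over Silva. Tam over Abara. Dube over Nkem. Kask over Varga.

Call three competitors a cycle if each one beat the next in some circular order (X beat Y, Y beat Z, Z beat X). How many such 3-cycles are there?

18

Win totals: Kask 6, Dube 6, Varga 3, Tam 6, Endo 5, Abara 3, Mori 2, Nkem 3, Silva 2.
A competitor with w wins dominates both others in C(w,2) triples; summing gives 15 + 15 + 3 + 15 + 10 + 3 + 1 + 3 + 1 = 66 transitive triples.
Total triples C(9,3) = 84, so cyclic triples = 84 − 66 = 18.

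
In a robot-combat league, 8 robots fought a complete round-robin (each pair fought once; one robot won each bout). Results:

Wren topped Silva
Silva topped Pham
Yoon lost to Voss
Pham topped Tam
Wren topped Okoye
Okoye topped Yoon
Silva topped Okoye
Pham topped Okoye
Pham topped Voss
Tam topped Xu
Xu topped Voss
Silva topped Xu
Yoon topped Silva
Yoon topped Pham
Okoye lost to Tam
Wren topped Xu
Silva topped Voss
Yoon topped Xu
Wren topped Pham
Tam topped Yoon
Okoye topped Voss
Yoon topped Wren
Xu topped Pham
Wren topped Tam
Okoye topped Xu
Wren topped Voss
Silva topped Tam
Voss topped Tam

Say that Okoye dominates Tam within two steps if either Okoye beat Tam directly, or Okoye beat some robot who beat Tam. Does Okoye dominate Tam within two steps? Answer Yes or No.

Okoye did not beat Tam directly.
Okoye beat Voss, Yoon, Xu. Of those, Voss beat Tam.

Yes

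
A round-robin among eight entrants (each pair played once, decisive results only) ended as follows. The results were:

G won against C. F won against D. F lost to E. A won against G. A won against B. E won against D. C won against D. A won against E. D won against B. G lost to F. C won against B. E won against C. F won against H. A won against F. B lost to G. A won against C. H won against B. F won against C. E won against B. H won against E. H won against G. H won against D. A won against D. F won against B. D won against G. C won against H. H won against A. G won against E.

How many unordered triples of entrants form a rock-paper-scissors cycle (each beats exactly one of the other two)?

Win totals: A 6, B 0, C 3, D 2, E 4, F 5, G 3, H 5.
An entrant with w wins dominates both others in C(w,2) triples; summing gives 15 + 0 + 3 + 1 + 6 + 10 + 3 + 10 = 48 transitive triples.
Total triples C(8,3) = 56, so cyclic triples = 56 − 48 = 8.

8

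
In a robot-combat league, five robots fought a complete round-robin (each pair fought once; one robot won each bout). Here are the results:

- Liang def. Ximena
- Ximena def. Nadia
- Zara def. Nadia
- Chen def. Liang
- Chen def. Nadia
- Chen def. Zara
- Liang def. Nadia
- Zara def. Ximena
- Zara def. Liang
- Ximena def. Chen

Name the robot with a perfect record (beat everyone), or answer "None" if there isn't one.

Highest win total is Zara with 3 (out of 4 possible).
Zara lost to Chen, so no robot went undefeated.

None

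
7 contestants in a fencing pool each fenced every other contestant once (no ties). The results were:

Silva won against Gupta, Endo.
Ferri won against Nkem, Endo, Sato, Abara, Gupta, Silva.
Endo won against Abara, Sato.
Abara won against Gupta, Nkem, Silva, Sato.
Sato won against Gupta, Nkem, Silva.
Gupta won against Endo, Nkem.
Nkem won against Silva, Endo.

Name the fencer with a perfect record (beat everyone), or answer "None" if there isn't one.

Ferri has 6 wins out of 6 opponents — a perfect record.

Ferri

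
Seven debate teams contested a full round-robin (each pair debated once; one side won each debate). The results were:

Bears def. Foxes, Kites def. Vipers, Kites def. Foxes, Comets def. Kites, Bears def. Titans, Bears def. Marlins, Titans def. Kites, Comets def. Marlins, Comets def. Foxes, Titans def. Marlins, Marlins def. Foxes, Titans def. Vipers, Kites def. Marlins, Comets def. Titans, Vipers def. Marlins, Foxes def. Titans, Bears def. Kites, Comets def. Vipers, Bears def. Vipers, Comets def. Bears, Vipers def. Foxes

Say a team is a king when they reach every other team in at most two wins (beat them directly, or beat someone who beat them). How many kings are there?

1

Comets reaches everyone (king).
Bears cannot reach Comets in two steps.
Titans cannot reach Comets, Bears in two steps.
Foxes cannot reach Comets, Bears in two steps.
Kites cannot reach Comets, Bears in two steps.
Vipers cannot reach Comets, Bears, Kites in two steps.
Marlins cannot reach Comets, Bears, Kites, Vipers in two steps.
Kings: Comets — 1.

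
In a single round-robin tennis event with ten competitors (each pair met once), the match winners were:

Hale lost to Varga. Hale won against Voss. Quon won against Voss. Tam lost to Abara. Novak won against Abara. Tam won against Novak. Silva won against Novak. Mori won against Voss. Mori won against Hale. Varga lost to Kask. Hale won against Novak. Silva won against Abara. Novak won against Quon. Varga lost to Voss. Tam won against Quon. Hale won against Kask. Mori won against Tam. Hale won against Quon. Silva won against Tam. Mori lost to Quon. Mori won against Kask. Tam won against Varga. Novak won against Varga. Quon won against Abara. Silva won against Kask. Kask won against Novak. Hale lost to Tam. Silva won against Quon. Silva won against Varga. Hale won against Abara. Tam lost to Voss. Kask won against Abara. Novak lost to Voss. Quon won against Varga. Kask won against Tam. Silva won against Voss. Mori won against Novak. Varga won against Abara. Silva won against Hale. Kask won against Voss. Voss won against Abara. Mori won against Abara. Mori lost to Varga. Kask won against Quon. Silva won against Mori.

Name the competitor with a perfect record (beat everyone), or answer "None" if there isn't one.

Silva has 9 wins out of 9 opponents — a perfect record.

Silva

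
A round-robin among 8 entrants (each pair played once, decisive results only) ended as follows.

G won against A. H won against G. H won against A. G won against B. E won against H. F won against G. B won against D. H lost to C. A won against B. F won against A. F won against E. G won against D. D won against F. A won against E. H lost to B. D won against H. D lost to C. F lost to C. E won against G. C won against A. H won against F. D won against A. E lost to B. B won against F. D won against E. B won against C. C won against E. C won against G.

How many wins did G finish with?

G's results: beat A, B, D; lost to C, E, F, H.
That is 3 wins.

3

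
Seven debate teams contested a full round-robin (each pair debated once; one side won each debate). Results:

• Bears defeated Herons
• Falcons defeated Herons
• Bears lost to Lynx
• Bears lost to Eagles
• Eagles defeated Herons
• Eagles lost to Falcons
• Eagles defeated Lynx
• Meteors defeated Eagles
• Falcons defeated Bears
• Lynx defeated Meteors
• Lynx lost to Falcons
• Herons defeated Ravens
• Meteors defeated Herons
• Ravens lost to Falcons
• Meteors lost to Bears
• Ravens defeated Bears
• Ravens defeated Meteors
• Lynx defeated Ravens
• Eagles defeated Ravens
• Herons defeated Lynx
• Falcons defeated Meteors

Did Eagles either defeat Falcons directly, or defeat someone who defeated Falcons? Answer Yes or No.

No

Eagles did not beat Falcons directly.
Eagles beat Ravens, Herons, Lynx, Bears, but each of them lost to Falcons. No two-step path.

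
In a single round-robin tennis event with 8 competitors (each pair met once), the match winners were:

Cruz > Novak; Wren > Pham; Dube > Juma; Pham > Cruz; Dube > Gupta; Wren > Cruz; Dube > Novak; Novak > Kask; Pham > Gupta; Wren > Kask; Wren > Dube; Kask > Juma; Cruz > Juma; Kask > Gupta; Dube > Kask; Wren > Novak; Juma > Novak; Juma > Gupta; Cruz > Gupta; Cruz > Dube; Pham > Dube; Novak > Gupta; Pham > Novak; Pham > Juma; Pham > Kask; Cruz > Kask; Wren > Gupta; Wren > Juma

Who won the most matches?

Wren

Win totals: Dube 4, Gupta 0, Kask 2, Cruz 5, Novak 2, Juma 2, Pham 6, Wren 7.
Wren leads with 7 wins (next highest: 6).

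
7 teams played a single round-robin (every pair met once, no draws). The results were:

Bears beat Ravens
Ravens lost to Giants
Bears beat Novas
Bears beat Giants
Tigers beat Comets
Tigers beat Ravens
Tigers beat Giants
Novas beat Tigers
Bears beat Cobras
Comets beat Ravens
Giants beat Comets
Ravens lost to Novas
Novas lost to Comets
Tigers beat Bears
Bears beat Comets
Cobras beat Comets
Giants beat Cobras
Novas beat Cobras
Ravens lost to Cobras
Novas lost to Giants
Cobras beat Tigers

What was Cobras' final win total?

Cobras' results: beat Comets, Ravens, Tigers; lost to Bears, Giants, Novas.
That is 3 wins.

3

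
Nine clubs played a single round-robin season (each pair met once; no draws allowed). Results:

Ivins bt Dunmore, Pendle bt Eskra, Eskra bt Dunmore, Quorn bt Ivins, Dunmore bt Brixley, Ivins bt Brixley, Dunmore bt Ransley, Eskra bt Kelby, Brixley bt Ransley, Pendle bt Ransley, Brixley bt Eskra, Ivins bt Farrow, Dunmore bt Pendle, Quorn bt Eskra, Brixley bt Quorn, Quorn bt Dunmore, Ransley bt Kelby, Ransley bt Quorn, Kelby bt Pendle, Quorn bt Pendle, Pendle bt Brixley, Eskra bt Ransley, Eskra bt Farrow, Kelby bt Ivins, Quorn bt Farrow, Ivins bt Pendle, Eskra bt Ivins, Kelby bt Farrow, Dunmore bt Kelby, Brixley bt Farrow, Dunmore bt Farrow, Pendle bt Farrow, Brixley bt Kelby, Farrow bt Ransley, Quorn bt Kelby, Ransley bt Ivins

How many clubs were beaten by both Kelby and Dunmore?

Kelby beat: Ivins, Pendle, Farrow.
Dunmore beat: Kelby, Ransley, Pendle, Farrow, Brixley.
Both beat: Pendle, Farrow — 2.

2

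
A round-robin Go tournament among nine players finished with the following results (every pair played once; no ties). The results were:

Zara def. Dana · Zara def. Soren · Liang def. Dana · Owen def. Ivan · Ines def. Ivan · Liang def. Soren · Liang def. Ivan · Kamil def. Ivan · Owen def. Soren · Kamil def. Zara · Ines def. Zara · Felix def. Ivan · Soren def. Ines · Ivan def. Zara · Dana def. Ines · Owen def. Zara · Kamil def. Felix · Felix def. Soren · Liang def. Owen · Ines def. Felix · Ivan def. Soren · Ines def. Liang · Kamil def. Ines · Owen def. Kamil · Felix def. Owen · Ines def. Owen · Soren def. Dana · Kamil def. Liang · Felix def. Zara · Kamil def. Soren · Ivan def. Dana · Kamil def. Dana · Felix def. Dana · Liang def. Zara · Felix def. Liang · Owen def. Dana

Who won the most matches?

Kamil

Win totals: Owen 5, Liang 5, Felix 6, Soren 2, Ivan 3, Zara 2, Dana 1, Kamil 7, Ines 5.
Kamil leads with 7 wins (next highest: 6).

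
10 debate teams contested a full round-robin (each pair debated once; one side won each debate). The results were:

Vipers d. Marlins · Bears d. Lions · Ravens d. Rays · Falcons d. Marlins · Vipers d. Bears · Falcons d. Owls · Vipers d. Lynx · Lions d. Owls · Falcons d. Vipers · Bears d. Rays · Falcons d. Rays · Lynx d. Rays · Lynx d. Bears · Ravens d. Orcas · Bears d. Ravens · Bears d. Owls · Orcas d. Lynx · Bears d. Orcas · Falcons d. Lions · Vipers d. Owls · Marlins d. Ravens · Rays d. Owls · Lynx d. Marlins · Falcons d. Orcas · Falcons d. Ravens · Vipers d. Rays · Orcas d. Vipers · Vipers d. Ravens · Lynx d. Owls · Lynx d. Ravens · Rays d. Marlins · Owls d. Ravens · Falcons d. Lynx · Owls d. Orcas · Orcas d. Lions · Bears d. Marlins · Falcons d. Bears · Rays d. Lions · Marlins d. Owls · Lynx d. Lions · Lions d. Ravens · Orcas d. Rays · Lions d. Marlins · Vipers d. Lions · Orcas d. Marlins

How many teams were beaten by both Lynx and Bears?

5

Lynx beat: Ravens, Bears, Owls, Rays, Marlins, Lions.
Bears beat: Ravens, Owls, Rays, Orcas, Marlins, Lions.
Both beat: Ravens, Owls, Rays, Marlins, Lions — 5.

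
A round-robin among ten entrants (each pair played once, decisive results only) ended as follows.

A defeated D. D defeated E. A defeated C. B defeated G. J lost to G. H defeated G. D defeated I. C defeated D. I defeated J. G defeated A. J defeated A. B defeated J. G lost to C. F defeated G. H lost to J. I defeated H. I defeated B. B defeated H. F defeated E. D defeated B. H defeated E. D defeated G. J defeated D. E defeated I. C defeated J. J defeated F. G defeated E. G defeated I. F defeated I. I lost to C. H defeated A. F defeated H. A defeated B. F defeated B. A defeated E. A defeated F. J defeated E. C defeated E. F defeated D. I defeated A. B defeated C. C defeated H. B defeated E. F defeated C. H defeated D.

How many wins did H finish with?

H's results: beat A, D, E, G; lost to B, C, F, I, J.
That is 4 wins.

4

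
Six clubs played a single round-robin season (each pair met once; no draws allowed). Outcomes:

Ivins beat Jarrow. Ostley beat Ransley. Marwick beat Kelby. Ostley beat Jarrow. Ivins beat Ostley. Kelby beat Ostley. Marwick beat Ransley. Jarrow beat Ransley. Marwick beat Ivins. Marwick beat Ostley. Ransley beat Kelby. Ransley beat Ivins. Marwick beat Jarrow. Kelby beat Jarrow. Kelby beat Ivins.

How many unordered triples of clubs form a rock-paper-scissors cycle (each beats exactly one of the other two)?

Of the C(6,3) = 20 triples, the cyclic ones are: {Kelby, Ransley, Ostley}; {Kelby, Ransley, Jarrow}; {Ransley, Ostley, Ivins}; {Ransley, Jarrow, Ivins}.
That is 4.

4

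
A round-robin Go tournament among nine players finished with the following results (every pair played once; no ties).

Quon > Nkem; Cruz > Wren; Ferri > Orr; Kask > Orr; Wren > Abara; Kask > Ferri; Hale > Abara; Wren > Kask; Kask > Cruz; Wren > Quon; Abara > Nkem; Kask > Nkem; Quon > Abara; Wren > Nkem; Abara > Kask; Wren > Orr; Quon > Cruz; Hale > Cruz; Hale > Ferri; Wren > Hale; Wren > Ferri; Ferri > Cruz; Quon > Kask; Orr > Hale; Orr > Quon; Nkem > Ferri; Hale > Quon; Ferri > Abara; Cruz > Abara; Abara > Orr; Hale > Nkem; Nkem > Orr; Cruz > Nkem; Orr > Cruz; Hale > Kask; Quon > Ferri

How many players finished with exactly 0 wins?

0

Win totals: Hale 6, Ferri 3, Quon 5, Wren 7, Abara 3, Orr 3, Kask 4, Cruz 3, Nkem 2.
No player has exactly 0 wins.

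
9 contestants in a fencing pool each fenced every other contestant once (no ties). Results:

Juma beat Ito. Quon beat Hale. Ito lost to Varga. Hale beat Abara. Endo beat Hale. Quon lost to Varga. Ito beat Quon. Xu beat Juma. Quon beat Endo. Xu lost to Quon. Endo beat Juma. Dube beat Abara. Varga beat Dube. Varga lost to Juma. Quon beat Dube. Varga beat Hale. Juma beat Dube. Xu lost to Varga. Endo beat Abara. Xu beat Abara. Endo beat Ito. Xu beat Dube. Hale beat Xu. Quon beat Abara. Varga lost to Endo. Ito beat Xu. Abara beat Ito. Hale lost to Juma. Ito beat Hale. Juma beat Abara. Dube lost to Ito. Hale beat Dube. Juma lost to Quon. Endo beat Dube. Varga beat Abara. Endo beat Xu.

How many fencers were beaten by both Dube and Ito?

Dube beat: Abara.
Ito beat: Quon, Hale, Dube, Xu.
No one was beaten by both.

0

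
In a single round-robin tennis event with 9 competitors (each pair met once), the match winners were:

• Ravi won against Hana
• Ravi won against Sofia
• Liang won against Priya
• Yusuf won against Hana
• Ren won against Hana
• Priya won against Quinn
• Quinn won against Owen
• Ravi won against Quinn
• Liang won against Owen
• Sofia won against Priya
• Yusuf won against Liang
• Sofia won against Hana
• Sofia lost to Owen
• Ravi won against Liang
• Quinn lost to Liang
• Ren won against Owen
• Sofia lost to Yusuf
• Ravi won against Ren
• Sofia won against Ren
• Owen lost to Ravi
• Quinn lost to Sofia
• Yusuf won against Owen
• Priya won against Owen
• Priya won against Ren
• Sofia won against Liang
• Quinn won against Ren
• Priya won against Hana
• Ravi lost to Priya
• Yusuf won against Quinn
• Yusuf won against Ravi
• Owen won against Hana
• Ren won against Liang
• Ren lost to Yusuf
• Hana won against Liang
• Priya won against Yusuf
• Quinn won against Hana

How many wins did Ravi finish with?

6

Ravi's results: beat Sofia, Quinn, Ren, Hana, Owen, Liang; lost to Priya, Yusuf.
That is 6 wins.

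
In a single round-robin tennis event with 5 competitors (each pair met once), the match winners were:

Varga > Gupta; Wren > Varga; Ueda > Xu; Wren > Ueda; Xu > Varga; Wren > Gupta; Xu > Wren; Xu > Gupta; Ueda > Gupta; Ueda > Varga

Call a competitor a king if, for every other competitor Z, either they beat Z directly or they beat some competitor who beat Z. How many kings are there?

3

Gupta cannot reach Xu, Ueda, Wren, Varga in two steps.
Xu reaches everyone (king).
Ueda reaches everyone (king).
Wren reaches everyone (king).
Varga cannot reach Xu, Ueda, Wren in two steps.
Kings: Xu, Ueda, Wren — 3.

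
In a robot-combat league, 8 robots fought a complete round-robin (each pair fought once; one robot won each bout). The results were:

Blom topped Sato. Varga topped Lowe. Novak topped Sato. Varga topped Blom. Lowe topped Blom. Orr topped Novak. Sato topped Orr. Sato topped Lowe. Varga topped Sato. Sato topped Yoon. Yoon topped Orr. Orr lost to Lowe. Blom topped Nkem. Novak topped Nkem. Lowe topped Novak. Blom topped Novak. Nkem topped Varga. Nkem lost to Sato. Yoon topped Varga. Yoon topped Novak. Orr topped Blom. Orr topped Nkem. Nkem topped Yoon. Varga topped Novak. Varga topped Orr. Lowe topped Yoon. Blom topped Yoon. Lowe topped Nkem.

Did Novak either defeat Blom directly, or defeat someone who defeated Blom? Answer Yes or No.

Novak did not beat Blom directly.
Novak beat Sato, Nkem, but each of them lost to Blom. No two-step path.

No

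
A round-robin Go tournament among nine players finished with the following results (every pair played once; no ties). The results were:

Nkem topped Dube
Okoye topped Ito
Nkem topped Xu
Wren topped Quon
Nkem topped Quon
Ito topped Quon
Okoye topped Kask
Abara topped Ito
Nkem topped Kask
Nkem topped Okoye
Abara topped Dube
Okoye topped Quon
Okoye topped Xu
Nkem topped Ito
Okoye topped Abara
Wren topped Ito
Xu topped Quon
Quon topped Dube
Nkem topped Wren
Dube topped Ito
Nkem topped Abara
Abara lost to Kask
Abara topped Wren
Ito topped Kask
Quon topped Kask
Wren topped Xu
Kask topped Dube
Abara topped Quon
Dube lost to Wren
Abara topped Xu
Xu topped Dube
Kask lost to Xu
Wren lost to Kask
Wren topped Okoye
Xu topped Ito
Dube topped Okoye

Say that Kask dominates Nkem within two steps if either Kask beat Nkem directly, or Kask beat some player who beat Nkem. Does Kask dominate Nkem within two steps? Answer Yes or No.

Kask did not beat Nkem directly.
Kask beat Abara, Dube, Wren, but each of them lost to Nkem. No two-step path.

No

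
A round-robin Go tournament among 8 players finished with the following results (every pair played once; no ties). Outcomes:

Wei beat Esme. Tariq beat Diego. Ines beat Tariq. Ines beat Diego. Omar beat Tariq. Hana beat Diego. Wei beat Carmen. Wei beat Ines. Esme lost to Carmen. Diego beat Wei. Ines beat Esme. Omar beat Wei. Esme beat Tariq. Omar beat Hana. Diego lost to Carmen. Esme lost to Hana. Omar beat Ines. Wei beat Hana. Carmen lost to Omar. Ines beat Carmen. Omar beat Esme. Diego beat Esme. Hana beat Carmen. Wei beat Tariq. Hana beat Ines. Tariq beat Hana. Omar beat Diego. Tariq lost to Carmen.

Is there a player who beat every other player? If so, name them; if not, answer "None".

Omar has 7 wins out of 7 opponents — a perfect record.

Omar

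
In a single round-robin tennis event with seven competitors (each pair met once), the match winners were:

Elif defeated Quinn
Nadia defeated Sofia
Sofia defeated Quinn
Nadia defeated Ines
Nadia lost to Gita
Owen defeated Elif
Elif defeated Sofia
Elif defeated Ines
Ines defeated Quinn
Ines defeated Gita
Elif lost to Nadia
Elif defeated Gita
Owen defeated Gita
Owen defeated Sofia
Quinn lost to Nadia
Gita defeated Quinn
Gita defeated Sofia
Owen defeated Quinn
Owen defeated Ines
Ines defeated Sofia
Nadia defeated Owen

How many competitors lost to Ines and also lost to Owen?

3

Ines beat: Quinn, Gita, Sofia.
Owen beat: Elif, Ines, Quinn, Gita, Sofia.
Both beat: Quinn, Gita, Sofia — 3.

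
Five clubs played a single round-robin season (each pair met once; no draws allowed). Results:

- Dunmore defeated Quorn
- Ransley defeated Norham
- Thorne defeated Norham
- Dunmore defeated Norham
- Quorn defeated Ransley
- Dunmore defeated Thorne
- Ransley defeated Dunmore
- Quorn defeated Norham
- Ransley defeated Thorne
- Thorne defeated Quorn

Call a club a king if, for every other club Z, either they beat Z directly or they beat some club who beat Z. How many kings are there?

Ransley reaches everyone (king).
Norham cannot reach Ransley, Thorne, Quorn, Dunmore in two steps.
Thorne cannot reach Dunmore in two steps.
Quorn reaches everyone (king).
Dunmore reaches everyone (king).
Kings: Ransley, Quorn, Dunmore — 3.

3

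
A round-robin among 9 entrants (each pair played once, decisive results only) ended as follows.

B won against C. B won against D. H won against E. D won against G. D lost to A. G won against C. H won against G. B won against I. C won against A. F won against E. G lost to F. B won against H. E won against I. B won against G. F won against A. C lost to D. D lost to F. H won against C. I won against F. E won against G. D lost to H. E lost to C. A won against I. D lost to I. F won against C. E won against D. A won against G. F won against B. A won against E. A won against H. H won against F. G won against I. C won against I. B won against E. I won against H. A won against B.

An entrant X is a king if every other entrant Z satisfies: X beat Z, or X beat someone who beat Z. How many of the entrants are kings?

6

A reaches everyone (king).
B reaches everyone (king).
C reaches everyone (king).
D cannot reach B, F, H in two steps.
E cannot reach A, B in two steps.
F reaches everyone (king).
G cannot reach B in two steps.
H reaches everyone (king).
I reaches everyone (king).
Kings: A, B, C, F, H, I — 6.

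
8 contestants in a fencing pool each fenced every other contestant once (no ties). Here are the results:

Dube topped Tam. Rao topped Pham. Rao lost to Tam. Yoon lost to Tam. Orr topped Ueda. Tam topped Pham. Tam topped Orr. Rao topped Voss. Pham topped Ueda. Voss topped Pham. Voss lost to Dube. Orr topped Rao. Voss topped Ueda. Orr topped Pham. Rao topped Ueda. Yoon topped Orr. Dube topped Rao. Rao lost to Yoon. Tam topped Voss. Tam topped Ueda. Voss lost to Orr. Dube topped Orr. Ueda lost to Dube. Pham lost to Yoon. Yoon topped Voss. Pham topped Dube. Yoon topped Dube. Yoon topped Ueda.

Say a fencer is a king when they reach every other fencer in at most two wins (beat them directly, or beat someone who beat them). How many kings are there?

Dube reaches everyone (king).
Voss cannot reach Yoon, Orr, Tam, Rao in two steps.
Yoon reaches everyone (king).
Orr cannot reach Yoon, Tam in two steps.
Ueda cannot reach Dube, Voss, Yoon, Orr, Tam, Pham, Rao in two steps.
Tam reaches everyone (king).
Pham cannot reach Yoon in two steps.
Rao cannot reach Yoon, Orr, Tam in two steps.
Kings: Dube, Yoon, Tam — 3.

3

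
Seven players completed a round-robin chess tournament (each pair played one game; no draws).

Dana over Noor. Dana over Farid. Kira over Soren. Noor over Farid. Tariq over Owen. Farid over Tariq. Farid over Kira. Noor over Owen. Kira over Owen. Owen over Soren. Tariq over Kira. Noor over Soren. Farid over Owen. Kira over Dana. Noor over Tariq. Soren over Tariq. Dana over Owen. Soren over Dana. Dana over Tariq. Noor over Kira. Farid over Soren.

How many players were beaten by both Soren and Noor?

1

Soren beat: Dana, Tariq.
Noor beat: Kira, Soren, Tariq, Farid, Owen.
Both beat: Tariq — 1.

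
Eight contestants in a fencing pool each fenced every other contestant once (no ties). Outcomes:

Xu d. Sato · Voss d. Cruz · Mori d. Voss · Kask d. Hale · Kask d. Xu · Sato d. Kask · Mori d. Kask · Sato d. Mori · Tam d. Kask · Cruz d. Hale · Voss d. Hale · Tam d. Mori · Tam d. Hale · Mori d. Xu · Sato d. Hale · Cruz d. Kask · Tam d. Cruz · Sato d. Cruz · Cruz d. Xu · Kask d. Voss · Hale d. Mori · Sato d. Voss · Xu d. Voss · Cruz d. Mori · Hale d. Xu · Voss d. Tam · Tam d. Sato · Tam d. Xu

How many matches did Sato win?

5

Sato's results: beat Kask, Voss, Mori, Hale, Cruz; lost to Tam, Xu.
That is 5 wins.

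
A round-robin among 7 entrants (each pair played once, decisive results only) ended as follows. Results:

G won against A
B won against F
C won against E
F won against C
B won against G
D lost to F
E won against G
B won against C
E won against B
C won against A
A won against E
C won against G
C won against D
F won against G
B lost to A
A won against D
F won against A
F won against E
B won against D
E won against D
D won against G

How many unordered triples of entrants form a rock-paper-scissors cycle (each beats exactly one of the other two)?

Win totals: A 3, B 4, C 4, D 1, E 3, F 5, G 1.
An entrant with w wins dominates both others in C(w,2) triples; summing gives 3 + 6 + 6 + 0 + 3 + 10 + 0 = 28 transitive triples.
Total triples C(7,3) = 35, so cyclic triples = 35 − 28 = 7.

7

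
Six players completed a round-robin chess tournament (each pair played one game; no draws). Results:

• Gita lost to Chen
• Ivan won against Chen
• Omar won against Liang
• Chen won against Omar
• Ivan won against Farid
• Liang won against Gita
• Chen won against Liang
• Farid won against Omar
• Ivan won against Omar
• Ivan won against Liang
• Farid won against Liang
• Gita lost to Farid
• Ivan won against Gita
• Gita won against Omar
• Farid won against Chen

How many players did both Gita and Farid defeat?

1

Gita beat: Omar.
Farid beat: Gita, Liang, Chen, Omar.
Both beat: Omar — 1.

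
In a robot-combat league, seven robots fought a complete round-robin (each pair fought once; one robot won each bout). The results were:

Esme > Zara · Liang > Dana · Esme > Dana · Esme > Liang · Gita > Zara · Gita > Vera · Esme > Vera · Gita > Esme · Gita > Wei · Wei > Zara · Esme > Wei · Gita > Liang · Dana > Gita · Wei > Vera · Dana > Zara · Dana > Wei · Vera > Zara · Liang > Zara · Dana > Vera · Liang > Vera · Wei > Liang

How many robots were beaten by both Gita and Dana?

Gita beat: Vera, Zara, Liang, Wei, Esme.
Dana beat: Vera, Zara, Wei, Gita.
Both beat: Vera, Zara, Wei — 3.

3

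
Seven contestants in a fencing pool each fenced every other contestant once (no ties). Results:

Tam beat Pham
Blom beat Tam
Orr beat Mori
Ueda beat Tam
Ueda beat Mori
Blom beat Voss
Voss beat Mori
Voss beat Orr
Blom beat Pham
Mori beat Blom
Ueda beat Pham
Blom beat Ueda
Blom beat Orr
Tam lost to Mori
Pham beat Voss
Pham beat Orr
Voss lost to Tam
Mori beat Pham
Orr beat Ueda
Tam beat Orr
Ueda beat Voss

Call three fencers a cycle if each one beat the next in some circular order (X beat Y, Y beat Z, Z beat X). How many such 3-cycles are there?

Win totals: Tam 3, Blom 5, Ueda 4, Orr 2, Voss 2, Pham 2, Mori 3.
A fencer with w wins dominates both others in C(w,2) triples; summing gives 3 + 10 + 6 + 1 + 1 + 1 + 3 = 25 transitive triples.
Total triples C(7,3) = 35, so cyclic triples = 35 − 25 = 10.

10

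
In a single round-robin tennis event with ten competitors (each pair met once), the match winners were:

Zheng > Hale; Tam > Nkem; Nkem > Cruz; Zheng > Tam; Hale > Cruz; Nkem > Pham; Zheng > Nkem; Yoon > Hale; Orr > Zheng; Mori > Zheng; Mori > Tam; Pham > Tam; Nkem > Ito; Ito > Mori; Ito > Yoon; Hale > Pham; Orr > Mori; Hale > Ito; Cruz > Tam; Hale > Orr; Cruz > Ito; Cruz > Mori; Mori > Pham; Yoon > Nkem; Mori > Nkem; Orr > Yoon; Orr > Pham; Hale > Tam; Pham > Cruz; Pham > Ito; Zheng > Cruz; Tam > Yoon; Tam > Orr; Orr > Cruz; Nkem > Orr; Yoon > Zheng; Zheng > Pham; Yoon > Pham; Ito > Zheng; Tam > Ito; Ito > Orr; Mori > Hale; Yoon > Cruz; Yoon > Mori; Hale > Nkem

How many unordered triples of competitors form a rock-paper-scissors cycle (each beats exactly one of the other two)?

Win totals: Tam 4, Hale 6, Pham 3, Ito 4, Nkem 4, Yoon 6, Cruz 3, Mori 5, Orr 5, Zheng 5.
A competitor with w wins dominates both others in C(w,2) triples; summing gives 6 + 15 + 3 + 6 + 6 + 15 + 3 + 10 + 10 + 10 = 84 transitive triples.
Total triples C(10,3) = 120, so cyclic triples = 120 − 84 = 36.

36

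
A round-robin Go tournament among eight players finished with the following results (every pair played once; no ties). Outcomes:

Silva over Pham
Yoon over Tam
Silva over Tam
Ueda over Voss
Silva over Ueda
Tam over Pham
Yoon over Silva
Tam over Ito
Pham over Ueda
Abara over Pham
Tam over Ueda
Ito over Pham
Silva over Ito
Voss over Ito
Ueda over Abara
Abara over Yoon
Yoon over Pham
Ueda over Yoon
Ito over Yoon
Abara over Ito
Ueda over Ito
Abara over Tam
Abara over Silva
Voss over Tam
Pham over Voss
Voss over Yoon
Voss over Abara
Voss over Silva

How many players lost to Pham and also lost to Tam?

1

Pham beat: Voss, Ueda.
Tam beat: Pham, Ito, Ueda.
Both beat: Ueda — 1.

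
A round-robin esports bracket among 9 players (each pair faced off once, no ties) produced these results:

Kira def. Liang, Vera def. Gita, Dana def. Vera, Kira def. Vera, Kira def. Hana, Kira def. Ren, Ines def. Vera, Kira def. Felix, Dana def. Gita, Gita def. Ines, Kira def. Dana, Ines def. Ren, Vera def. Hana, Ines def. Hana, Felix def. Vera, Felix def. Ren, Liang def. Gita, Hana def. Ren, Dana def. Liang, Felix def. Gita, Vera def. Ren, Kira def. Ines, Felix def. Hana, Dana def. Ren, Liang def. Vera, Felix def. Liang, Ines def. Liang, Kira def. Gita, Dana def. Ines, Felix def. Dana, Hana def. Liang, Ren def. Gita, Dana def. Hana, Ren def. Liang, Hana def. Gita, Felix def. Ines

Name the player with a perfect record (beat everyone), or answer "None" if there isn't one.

Kira has 8 wins out of 8 opponents — a perfect record.

Kira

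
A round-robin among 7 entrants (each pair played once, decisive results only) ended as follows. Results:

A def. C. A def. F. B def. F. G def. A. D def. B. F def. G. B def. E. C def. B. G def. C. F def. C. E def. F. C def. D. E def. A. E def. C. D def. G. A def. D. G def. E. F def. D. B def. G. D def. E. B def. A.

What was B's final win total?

B's results: beat A, E, F, G; lost to C, D.
That is 4 wins.

4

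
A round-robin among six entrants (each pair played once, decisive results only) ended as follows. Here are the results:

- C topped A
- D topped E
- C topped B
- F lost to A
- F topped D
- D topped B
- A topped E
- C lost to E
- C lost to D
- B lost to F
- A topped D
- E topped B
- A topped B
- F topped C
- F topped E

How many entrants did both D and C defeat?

D beat: B, C, E.
C beat: A, B.
Both beat: B — 1.

1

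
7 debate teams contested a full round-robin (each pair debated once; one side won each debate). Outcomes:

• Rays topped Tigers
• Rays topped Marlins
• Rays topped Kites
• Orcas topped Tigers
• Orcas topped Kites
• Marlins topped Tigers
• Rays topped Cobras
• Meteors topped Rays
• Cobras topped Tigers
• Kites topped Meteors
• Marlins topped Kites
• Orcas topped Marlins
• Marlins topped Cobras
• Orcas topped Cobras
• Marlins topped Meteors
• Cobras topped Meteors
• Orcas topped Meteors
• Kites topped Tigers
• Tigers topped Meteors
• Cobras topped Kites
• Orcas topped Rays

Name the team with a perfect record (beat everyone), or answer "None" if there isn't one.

Orcas

Orcas has 6 wins out of 6 opponents — a perfect record.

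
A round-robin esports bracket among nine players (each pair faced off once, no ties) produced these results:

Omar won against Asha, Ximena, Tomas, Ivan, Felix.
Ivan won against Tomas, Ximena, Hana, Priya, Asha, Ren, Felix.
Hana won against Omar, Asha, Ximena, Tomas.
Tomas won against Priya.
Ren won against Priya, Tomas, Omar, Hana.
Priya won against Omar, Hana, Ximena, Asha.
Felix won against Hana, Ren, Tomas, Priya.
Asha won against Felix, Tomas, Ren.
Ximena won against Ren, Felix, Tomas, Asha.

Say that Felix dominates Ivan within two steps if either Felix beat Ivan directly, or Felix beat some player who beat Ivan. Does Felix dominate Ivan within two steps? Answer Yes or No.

Felix did not beat Ivan directly.
Felix beat Hana, Priya, Ren, Tomas, but each of them lost to Ivan. No two-step path.

No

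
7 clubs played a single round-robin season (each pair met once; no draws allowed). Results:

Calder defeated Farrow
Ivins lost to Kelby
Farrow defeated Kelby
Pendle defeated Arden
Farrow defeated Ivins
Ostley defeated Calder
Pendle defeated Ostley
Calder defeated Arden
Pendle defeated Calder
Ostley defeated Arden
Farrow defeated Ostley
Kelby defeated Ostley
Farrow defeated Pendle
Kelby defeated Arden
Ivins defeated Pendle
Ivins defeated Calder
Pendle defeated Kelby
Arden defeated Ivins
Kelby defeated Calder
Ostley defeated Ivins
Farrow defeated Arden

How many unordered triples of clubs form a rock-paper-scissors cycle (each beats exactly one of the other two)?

Win totals: Calder 2, Farrow 5, Kelby 4, Arden 1, Ivins 2, Ostley 3, Pendle 4.
A club with w wins dominates both others in C(w,2) triples; summing gives 1 + 10 + 6 + 0 + 1 + 3 + 6 = 27 transitive triples.
Total triples C(7,3) = 35, so cyclic triples = 35 − 27 = 8.

8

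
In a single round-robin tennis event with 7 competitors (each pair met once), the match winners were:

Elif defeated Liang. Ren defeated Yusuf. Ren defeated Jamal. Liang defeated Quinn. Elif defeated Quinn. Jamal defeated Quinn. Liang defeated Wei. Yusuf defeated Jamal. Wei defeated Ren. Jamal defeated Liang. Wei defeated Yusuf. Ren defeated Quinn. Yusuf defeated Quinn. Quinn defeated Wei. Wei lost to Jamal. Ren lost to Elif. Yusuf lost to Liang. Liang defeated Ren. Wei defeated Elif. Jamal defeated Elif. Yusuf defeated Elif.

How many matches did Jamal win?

Jamal's results: beat Wei, Quinn, Liang, Elif; lost to Ren, Yusuf.
That is 4 wins.

4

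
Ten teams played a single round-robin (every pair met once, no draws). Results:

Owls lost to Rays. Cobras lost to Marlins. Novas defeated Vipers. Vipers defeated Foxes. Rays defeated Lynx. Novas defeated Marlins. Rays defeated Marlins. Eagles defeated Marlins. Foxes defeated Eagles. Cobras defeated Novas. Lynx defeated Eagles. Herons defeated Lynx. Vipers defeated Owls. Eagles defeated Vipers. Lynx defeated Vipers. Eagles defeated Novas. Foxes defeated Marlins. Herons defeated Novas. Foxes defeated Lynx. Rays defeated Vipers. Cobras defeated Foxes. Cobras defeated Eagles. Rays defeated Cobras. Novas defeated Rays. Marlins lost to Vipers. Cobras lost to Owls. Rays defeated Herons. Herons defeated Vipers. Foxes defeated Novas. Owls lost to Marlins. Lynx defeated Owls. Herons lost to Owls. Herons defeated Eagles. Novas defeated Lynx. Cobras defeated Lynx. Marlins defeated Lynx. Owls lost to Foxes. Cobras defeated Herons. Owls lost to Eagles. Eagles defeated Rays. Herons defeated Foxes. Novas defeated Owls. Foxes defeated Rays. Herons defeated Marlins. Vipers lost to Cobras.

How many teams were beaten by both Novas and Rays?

Novas beat: Vipers, Rays, Marlins, Owls, Lynx.
Rays beat: Vipers, Marlins, Herons, Owls, Cobras, Lynx.
Both beat: Vipers, Marlins, Owls, Lynx — 4.

4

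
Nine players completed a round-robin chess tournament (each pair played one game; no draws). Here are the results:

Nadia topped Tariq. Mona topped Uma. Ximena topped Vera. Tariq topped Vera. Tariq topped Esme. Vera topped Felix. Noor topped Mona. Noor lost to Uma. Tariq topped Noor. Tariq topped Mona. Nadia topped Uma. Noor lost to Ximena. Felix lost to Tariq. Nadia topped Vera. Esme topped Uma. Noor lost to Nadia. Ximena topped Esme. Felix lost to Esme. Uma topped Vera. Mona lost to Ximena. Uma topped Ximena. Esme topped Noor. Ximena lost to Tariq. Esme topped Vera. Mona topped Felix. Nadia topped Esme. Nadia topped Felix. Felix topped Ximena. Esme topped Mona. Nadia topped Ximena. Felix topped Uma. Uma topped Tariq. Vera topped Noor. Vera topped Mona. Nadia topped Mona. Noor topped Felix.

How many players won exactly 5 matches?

1

Win totals: Nadia 8, Esme 5, Noor 2, Mona 2, Vera 3, Felix 2, Ximena 4, Tariq 6, Uma 4.
Exactly 5: Esme — 1 player.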